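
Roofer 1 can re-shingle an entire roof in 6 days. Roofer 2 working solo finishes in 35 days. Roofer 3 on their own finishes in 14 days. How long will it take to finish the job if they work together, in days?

15/4 days

Combined rate: 1/6 + 1/35 + 1/14 = (35 + 6 + 15)/210 = 56/210 = 4/15 per day.
Time = 1 ÷ (4/15) = 15/4 days.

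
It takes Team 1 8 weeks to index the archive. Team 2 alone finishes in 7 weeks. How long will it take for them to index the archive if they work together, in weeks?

56/15 weeks

With two workers the combined time is the product over the sum: 8·7/(8+7) = 56/15 weeks.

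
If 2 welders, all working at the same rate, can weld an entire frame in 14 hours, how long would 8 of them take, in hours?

Total work is 2·14 = 28 welder-hours.
With 8 welders: 28/8 = 7/2 hours.

7/2 hours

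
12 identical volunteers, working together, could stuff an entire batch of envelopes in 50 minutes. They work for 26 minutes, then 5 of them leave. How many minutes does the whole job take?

470/7 minutes

One volunteer does 1/600 of the job per minute.
After 26 minutes with 12 volunteers, 13/25 is done (12/25 left).
With 7 volunteers the rate is 7/600, so the rest takes 12/25 ÷ 7/600 = 288/7 minutes.
Total = 26 + 288/7 = 470/7 minutes.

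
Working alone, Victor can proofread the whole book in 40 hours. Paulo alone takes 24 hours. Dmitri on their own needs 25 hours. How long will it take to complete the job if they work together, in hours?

75/8 hours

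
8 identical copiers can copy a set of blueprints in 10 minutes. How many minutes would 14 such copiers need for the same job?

40/7 minutes

Total work is 8·10 = 80 copier-minutes.
With 14 copiers: 80/14 = 40/7 minutes.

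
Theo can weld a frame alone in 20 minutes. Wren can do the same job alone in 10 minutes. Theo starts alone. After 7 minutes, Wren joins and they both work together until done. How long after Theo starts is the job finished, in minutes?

In the first 7 minutes Theo alone does 7/20 of the job, leaving 13/20.
Once everyone is working, combined rate: 1/20 + 1/10 = (1 + 2)/20 = 3/20 per minute.
Remaining 13/20 at 3/20 per minute takes 13/3 minutes.
Total from the start = 7 + 13/3 = 34/3 minutes.

34/3 minutes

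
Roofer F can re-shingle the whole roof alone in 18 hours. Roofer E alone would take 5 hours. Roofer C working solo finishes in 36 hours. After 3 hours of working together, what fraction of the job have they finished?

17/20

Combined rate: 1/18 + 1/5 + 1/36 = (10 + 36 + 5)/180 = 51/180 = 17/60 per hour.
In 3 hours they complete 3·17/60 = 17/20 of the job.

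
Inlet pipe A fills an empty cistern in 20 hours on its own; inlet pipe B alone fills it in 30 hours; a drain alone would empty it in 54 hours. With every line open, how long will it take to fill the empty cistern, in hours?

Net rate = 1/20 + 1/30 − 1/54 = (27 + 18 − 10)/540 = 35/540 = 7/108 per hour.
Filling time = 1 ÷ (7/108) = 108/7 hours.

108/7 hours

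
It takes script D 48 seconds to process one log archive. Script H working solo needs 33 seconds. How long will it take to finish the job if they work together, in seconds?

With two workers the combined time is the product over the sum: 48·33/(48+33) = 1584/81 = 176/9 seconds.

176/9 seconds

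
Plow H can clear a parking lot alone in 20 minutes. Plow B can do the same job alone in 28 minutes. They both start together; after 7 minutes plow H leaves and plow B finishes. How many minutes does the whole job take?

91/5 minutes

In the first 7 minutes the combined rate is 3/35, so 3/5 of the job is done, leaving 2/5.
After plow H leaves the rate is 1/28 per minute; the remaining 2/5 takes 56/5 minutes.
Total = 7 + 56/5 = 91/5 minutes.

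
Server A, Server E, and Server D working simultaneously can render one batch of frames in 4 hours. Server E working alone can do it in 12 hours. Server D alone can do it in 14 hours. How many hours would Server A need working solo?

21/2 hours

Combined rate is 1/4 per hour.
Known contribution: 1/12 + 1/14 = (7 + 6)/84 = 13/84 per hour.
So Server A's rate is 1/4 − 13/84 = 2/21, meaning 21/2 hours alone.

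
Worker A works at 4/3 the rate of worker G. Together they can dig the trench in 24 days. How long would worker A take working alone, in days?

Let worker G's rate be r; then worker A's rate is (4/3)r, so together (4/3 + 1)r = (7/3)r = 1/24.
Thus r = 1/56 per day.
Worker G alone: 56 days; worker A alone: 42 days.

42 days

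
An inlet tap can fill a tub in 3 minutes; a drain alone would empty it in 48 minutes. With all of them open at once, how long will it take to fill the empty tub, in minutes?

16/5 minutes

Net rate = 1/3 − 1/48 = (16 − 1)/48 = 15/48 = 5/16 per minute.
Filling time = 1 ÷ (5/16) = 16/5 minutes.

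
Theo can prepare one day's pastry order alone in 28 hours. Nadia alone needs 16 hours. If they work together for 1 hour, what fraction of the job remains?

101/112

Combined rate: 1/28 + 1/16 = (4 + 7)/112 = 11/112 per hour.
In 1 hour they complete 1·11/112 = 11/112 of the job.
So 101/112 remains.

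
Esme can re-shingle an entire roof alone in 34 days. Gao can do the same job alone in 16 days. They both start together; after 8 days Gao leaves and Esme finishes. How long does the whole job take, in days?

17 days

In the first 8 days the combined rate is 25/272, so 25/34 of the job is done, leaving 9/34.
After Gao leaves the rate is 1/34 per day; the remaining 9/34 takes 9 days.
Total = 8 + 9 = 17 days.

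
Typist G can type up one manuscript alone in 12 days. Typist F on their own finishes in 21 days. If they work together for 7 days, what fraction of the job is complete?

11/12

Combined rate: 1/12 + 1/21 = (7 + 4)/84 = 11/84 per day.
In 7 days they complete 7·11/84 = 11/12 of the job.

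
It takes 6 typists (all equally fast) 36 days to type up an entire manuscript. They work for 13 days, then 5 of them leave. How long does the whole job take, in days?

One typist does 1/216 of the job per day.
After 13 days with 6 typists, 13/36 is done (23/36 left).
With 1 typist the rate is 1/216, so the rest takes 23/36 ÷ 1/216 = 138 days.
Total = 13 + 138 = 151 days.

151 days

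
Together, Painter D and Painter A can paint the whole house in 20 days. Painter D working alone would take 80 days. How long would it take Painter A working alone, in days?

Combined rate is 1/20 per day.
Known contribution: 1/80 per day.
So Painter A's rate is 1/20 − 1/80 = 3/80, meaning 80/3 days alone.

80/3 days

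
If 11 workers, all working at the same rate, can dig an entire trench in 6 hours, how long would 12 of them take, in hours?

Total work is 11·6 = 66 worker-hours.
With 12 workers: 66/12 = 11/2 hours.

11/2 hours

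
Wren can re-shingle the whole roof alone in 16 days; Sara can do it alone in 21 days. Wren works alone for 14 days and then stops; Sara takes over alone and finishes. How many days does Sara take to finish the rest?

In 14 days Wren does 14/16 = 7/8 of the job, leaving 1/8.
Sara works at 1/21 per day, so finishing takes 1/8 ÷ 1/21 = 21/8 days.

21/8 days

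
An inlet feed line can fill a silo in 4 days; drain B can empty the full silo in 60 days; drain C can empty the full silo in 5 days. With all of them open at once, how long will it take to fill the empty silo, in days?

30 days

Net rate = 1/4 − 1/60 − 1/5 = (15 − 1 − 12)/60 = 2/60 = 1/30 per day.
Filling time = 1 ÷ (1/30) = 30 days.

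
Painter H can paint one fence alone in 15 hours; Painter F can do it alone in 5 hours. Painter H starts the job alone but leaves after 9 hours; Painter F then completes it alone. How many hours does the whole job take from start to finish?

11 hours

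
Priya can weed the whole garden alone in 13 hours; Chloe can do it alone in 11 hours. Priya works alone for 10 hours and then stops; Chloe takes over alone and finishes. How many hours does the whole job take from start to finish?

In 10 hours Priya does 10/13 of the job, leaving 3/13.
Chloe works at 1/11 per hour, so finishing takes 3/13 ÷ 1/11 = 33/13 hours.
Total time = 10 + 33/13 = 163/13 hours.

163/13 hours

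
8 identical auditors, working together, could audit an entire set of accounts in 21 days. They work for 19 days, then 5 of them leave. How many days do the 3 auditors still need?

One auditor does 1/168 of the job per day.
After 19 days with 8 auditors, 19/21 is done (2/21 left).
With 3 auditors the rate is 3/168 = 1/56, so the rest takes 2/21 ÷ 1/56 = 16/3 days.

16/3 days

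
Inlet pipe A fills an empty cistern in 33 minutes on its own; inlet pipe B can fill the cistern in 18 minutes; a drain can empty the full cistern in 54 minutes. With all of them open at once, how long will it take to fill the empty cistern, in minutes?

297/20 minutes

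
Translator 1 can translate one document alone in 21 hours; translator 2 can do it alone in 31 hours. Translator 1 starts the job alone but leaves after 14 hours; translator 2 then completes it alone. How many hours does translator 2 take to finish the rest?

31/3 hours

In 14 hours translator 1 does 14/21 = 2/3 of the job, leaving 1/3.
Translator 2 works at 1/31 per hour, so finishing takes 1/3 ÷ 1/31 = 31/3 hours.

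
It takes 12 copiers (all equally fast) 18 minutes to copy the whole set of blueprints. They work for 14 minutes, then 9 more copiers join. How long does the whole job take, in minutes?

One copier does 1/216 of the job per minute.
After 14 minutes with 12 copiers, 7/9 is done (2/9 left).
With 21 copiers the rate is 21/216 = 7/72, so the rest takes 2/9 ÷ 7/72 = 16/7 minutes.
Total = 14 + 16/7 = 114/7 minutes.

114/7 minutes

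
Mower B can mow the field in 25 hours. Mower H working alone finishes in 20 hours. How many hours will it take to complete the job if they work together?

100/9 hours

Combined rate: 1/25 + 1/20 = (4 + 5)/100 = 9/100 per hour.
Time = 1 ÷ (9/100) = 100/9 hours.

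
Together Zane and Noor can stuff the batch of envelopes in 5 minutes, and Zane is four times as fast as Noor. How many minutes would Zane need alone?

Let Noor's rate be r; then Zane's rate is 4r, so together (4 + 1)r = 5r = 1/5.
Thus r = 1/25 per minute.
Noor alone: 25 minutes; Zane alone: 25/4 minutes.

25/4 minutes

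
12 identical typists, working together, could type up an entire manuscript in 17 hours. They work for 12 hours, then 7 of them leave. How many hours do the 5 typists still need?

12 hours

One typist does 1/204 of the job per hour.
After 12 hours with 12 typists, 12/17 is done (5/17 left).
With 5 typists the rate is 5/204, so the rest takes 5/17 ÷ 5/204 = 12 hours.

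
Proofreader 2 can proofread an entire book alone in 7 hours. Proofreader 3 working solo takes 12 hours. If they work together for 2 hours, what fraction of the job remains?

23/42

Combined rate: 1/7 + 1/12 = (12 + 7)/84 = 19/84 per hour.
In 2 hours they complete 2·19/84 = 19/42 of the job.
So 23/42 remains.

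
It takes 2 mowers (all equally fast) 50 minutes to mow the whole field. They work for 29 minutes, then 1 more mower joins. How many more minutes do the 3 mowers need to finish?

14 minutes

One mower does 1/100 of the job per minute.
After 29 minutes with 2 mowers, 29/50 is done (21/50 left).
With 3 mowers the rate is 3/100, so the rest takes 21/50 ÷ 3/100 = 14 minutes.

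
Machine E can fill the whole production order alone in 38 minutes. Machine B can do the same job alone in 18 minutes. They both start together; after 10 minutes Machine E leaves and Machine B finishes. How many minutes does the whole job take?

252/19 minutes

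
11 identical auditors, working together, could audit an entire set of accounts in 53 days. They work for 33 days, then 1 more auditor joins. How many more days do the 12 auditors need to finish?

One auditor does 1/583 of the job per day.
After 33 days with 11 auditors, 33/53 is done (20/53 left).
With 12 auditors the rate is 12/583, so the rest takes 20/53 ÷ 12/583 = 55/3 days.

55/3 days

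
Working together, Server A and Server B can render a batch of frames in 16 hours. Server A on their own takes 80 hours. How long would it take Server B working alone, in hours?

Combined rate is 1/16 per hour.
Known contribution: 1/80 per hour.
So Server B's rate is 1/16 − 1/80 = 1/20, meaning 20 hours alone.

20 hours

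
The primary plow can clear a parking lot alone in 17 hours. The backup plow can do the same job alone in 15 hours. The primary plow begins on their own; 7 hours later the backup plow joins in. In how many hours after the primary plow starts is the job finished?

In the first 7 hours the primary plow alone does 7/17 of the job, leaving 10/17.
Once everyone is working, combined rate: 1/17 + 1/15 = (15 + 17)/255 = 32/255 per hour.
Remaining 10/17 at 32/255 per hour takes 75/16 hours.
Total from the start = 7 + 75/16 = 187/16 hours.

187/16 hours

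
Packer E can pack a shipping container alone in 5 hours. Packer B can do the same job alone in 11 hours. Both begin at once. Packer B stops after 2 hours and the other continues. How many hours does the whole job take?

45/11 hours

In the first 2 hours the combined rate is 16/55, so 32/55 of the job is done, leaving 23/55.
After packer B leaves the rate is 1/5 per hour; the remaining 23/55 takes 23/11 hours.
Total = 2 + 23/11 = 45/11 hours.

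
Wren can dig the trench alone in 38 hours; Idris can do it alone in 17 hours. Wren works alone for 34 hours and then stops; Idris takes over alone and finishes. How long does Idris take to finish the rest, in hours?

In 34 hours Wren does 34/38 = 17/19 of the job, leaving 2/19.
Idris works at 1/17 per hour, so finishing takes 2/19 ÷ 1/17 = 34/19 hours.

34/19 hours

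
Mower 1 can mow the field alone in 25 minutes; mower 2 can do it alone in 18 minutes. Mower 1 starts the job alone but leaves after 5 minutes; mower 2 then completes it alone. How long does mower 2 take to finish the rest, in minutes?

In 5 minutes mower 1 does 5/25 = 1/5 of the job, leaving 4/5.
Mower 2 works at 1/18 per minute, so finishing takes 4/5 ÷ 1/18 = 72/5 minutes.

72/5 minutes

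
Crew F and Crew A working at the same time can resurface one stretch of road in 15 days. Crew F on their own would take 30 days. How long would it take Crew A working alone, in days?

Combined rate is 1/15 per day.
Known contribution: 1/30 per day.
So Crew A's rate is 1/15 − 1/30 = 1/30, meaning 30 days alone.

30 days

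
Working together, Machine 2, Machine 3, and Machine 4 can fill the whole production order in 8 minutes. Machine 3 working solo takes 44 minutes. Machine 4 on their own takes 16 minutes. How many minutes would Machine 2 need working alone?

Combined rate is 1/8 per minute.
Known contribution: 1/44 + 1/16 = (4 + 11)/176 = 15/176 per minute.
So Machine 2's rate is 1/8 − 15/176 = 7/176, meaning 176/7 minutes alone.

176/7 minutes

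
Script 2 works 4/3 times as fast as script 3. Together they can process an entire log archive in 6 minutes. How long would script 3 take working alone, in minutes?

14 minutes

Let script 3's rate be r; then script 2's rate is (4/3)r, so together (4/3 + 1)r = (7/3)r = 1/6.
Thus r = 1/14 per minute.
Script 3 alone: 14 minutes; script 2 alone: 21/2 minutes.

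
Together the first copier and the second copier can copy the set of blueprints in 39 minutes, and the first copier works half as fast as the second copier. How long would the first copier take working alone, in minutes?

Let the second copier's rate be r; then the first copier's rate is (1/2)r, so together (1/2 + 1)r = (3/2)r = 1/39.
Thus r = 2/117 per minute.
The second copier alone: 117/2 minutes; the first copier alone: 117 minutes.

117 minutes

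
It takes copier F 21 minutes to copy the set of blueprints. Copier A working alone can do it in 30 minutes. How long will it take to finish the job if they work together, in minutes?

Combined rate: 1/21 + 1/30 = (10 + 7)/210 = 17/210 per minute.
Time = 1 ÷ (17/210) = 210/17 minutes.

210/17 minutes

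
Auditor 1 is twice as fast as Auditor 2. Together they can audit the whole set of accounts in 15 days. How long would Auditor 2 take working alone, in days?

Let Auditor 2's rate be r; then Auditor 1's rate is 2r, so together (2 + 1)r = 3r = 1/15.
Thus r = 1/45 per day.
Auditor 2 alone: 45 days; Auditor 1 alone: 45/2 days.

45 days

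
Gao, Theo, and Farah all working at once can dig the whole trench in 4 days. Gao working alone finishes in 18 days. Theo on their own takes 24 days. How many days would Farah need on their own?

72/11 days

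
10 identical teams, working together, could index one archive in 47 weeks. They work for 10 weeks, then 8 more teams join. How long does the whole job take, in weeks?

275/9 weeks

One team does 1/470 of the job per week.
After 10 weeks with 10 teams, 10/47 is done (37/47 left).
With 18 teams the rate is 18/470 = 9/235, so the rest takes 37/47 ÷ 9/235 = 185/9 weeks.
Total = 10 + 185/9 = 275/9 weeks.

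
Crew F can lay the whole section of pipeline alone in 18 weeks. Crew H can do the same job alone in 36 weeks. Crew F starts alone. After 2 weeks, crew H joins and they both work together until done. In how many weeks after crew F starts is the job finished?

In the first 2 weeks crew F alone does 2/18 = 1/9 of the job, leaving 8/9.
Once everyone is working, combined rate: 1/18 + 1/36 = (2 + 1)/36 = 3/36 = 1/12 per week.
Remaining 8/9 at 1/12 per week takes 32/3 weeks.
Total from the start = 2 + 32/3 = 38/3 weeks.

38/3 weeks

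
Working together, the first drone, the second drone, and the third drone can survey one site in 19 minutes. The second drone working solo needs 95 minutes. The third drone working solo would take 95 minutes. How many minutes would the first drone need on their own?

95/3 minutes

Combined rate is 1/19 per minute.
Known contribution: 1/95 + 1/95 = (1 + 1)/95 = 2/95 per minute.
So the first drone's rate is 1/19 − 2/95 = 3/95, meaning 95/3 minutes alone.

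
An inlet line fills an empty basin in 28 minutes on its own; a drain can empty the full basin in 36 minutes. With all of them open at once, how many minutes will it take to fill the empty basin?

Net rate = 1/28 − 1/36 = (9 − 7)/252 = 2/252 = 1/126 per minute.
Filling time = 1 ÷ (1/126) = 126 minutes.

126 minutes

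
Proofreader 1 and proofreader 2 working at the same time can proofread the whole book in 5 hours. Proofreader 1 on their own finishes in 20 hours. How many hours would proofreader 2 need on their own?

20/3 hours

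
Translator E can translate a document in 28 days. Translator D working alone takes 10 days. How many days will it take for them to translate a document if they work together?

With two workers the combined time is the product over the sum: 28·10/(28+10) = 280/38 = 140/19 days.

140/19 days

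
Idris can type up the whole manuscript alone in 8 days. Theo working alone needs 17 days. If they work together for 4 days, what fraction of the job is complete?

Combined rate: 1/8 + 1/17 = (17 + 8)/136 = 25/136 per day.
In 4 days they complete 4·25/136 = 25/34 of the job.

25/34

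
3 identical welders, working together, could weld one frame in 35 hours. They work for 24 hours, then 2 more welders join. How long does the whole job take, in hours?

153/5 hours

One welder does 1/105 of the job per hour.
After 24 hours with 3 welders, 24/35 is done (11/35 left).
With 5 welders the rate is 5/105 = 1/21, so the rest takes 11/35 ÷ 1/21 = 33/5 hours.
Total = 24 + 33/5 = 153/5 hours.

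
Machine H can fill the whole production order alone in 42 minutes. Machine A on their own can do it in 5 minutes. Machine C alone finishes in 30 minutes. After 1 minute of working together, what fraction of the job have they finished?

9/35

Combined rate: 1/42 + 1/5 + 1/30 = (5 + 42 + 7)/210 = 54/210 = 9/35 per minute.
In 1 minute they complete 1·9/35 = 9/35 of the job.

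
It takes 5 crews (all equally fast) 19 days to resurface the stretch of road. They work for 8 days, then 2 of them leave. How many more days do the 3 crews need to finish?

55/3 days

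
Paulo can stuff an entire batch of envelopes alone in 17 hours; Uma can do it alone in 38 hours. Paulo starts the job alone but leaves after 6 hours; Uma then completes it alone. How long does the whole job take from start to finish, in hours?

520/17 hours

In 6 hours Paulo does 6/17 of the job, leaving 11/17.
Uma works at 1/38 per hour, so finishing takes 11/17 ÷ 1/38 = 418/17 hours.
Total time = 6 + 418/17 = 520/17 hours.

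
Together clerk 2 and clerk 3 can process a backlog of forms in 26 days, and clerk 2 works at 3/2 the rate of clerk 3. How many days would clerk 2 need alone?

Let clerk 3's rate be r; then clerk 2's rate is (3/2)r, so together (3/2 + 1)r = (5/2)r = 1/26.
Thus r = 1/65 per day.
Clerk 3 alone: 65 days; clerk 2 alone: 130/3 days.

130/3 days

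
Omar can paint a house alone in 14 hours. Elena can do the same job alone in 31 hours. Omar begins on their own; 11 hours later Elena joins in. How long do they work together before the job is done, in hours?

In the first 11 hours Omar alone does 11/14 of the job, leaving 3/14.
Once everyone is working, combined rate: 1/14 + 1/31 = (31 + 14)/434 = 45/434 per hour.
Remaining 3/14 at 45/434 per hour takes 31/15 hours.

31/15 hours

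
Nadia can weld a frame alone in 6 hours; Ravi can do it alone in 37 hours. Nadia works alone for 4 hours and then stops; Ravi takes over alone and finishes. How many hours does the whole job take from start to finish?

49/3 hours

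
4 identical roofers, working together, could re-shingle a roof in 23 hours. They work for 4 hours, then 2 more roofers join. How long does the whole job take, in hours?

50/3 hours

One roofer does 1/92 of the job per hour.
After 4 hours with 4 roofers, 4/23 is done (19/23 left).
With 6 roofers the rate is 6/92 = 3/46, so the rest takes 19/23 ÷ 3/46 = 38/3 hours.
Total = 4 + 38/3 = 50/3 hours.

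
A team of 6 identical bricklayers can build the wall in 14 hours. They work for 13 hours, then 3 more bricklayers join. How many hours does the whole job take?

One bricklayer does 1/84 of the job per hour.
After 13 hours with 6 bricklayers, 13/14 is done (1/14 left).
With 9 bricklayers the rate is 9/84 = 3/28, so the rest takes 1/14 ÷ 3/28 = 2/3 hours.
Total = 13 + 2/3 = 41/3 hours.

41/3 hours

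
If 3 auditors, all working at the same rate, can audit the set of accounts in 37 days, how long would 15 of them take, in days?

37/5 days

Total work is 3·37 = 111 auditor-days.
With 15 auditors: 111/15 = 37/5 days.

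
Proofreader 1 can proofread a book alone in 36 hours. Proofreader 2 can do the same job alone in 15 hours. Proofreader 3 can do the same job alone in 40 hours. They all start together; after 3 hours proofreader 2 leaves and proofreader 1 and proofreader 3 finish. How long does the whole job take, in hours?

288/19 hours

In the first 3 hours the combined rate is 43/360, so 43/120 of the job is done, leaving 77/120.
After proofreader 2 leaves the rate is 19/360 per hour; the remaining 77/120 takes 231/19 hours.
Total = 3 + 231/19 = 288/19 hours.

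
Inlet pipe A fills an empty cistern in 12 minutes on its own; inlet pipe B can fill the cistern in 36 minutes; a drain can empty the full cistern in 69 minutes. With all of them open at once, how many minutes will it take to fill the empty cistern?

207/20 minutes

Net rate = 1/12 + 1/36 − 1/69 = (69 + 23 − 12)/828 = 80/828 = 20/207 per minute.
Filling time = 1 ÷ (20/207) = 207/20 minutes.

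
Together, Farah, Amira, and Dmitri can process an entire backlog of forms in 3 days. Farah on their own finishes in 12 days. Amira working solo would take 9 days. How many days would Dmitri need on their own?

Combined rate is 1/3 per day.
Known contribution: 1/12 + 1/9 = (3 + 4)/36 = 7/36 per day.
So Dmitri's rate is 1/3 − 7/36 = 5/36, meaning 36/5 days alone.

36/5 days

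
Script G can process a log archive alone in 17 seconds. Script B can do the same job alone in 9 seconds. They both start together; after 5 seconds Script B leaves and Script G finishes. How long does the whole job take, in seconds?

68/9 seconds

In the first 5 seconds the combined rate is 26/153, so 130/153 of the job is done, leaving 23/153.
After Script B leaves the rate is 1/17 per second; the remaining 23/153 takes 23/9 seconds.
Total = 5 + 23/9 = 68/9 seconds.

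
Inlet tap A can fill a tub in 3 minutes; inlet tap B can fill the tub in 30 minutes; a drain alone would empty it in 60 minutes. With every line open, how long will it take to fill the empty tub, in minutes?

20/7 minutes

Net rate = 1/3 + 1/30 − 1/60 = (20 + 2 − 1)/60 = 21/60 = 7/20 per minute.
Filling time = 1 ÷ (7/20) = 20/7 minutes.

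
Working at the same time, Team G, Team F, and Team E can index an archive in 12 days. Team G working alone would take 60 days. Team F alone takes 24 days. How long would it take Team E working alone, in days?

40 days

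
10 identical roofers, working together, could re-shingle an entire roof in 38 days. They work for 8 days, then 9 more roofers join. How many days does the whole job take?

452/19 days

One roofer does 1/380 of the job per day.
After 8 days with 10 roofers, 4/19 is done (15/19 left).
With 19 roofers the rate is 19/380 = 1/20, so the rest takes 15/19 ÷ 1/20 = 300/19 days.
Total = 8 + 300/19 = 452/19 days.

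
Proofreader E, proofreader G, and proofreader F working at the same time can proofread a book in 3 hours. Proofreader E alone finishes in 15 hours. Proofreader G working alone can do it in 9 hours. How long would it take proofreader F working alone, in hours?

Combined rate is 1/3 per hour.
Known contribution: 1/15 + 1/9 = (3 + 5)/45 = 8/45 per hour.
So proofreader F's rate is 1/3 − 8/45 = 7/45, meaning 45/7 hours alone.

45/7 hours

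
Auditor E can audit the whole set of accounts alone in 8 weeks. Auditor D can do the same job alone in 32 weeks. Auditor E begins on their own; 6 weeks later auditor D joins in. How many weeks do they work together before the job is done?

8/5 weeks

In the first 6 weeks auditor E alone does 6/8 = 3/4 of the job, leaving 1/4.
Once everyone is working, combined rate: 1/8 + 1/32 = (4 + 1)/32 = 5/32 per week.
Remaining 1/4 at 5/32 per week takes 8/5 weeks.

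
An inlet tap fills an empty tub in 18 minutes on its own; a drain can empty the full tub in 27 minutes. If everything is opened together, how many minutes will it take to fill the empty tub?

Net rate = 1/18 − 1/27 = (3 − 2)/54 = 1/54 per minute.
Filling time = 1 ÷ (1/54) = 54 minutes.

54 minutes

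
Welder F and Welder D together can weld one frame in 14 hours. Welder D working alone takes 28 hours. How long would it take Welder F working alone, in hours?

28 hours

Combined rate is 1/14 per hour.
Known contribution: 1/28 per hour.
So Welder F's rate is 1/14 − 1/28 = 1/28, meaning 28 hours alone.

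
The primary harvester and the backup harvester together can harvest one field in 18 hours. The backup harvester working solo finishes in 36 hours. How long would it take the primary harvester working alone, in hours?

Combined rate is 1/18 per hour.
Known contribution: 1/36 per hour.
So the primary harvester's rate is 1/18 − 1/36 = 1/36, meaning 36 hours alone.

36 hours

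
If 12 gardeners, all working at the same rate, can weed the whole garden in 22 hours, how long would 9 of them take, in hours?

Total work is 12·22 = 264 gardener-hours.
With 9 gardeners: 264/9 = 88/3 hours.

88/3 hours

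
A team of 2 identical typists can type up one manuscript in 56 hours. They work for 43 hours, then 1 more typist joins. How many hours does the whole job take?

155/3 hours

One typist does 1/112 of the job per hour.
After 43 hours with 2 typists, 43/56 is done (13/56 left).
With 3 typists the rate is 3/112, so the rest takes 13/56 ÷ 3/112 = 26/3 hours.
Total = 43 + 26/3 = 155/3 hours.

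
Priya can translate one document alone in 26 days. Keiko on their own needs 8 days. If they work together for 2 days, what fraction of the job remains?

35/52

Combined rate: 1/26 + 1/8 = (4 + 13)/104 = 17/104 per day.
In 2 days they complete 2·17/104 = 17/52 of the job.
So 35/52 remains.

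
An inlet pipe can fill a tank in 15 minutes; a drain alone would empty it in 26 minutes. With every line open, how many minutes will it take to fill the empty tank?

390/11 minutes

Net rate = 1/15 − 1/26 = (26 − 15)/390 = 11/390 per minute.
Filling time = 1 ÷ (11/390) = 390/11 minutes.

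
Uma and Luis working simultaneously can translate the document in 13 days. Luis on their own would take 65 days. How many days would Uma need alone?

65/4 days

Combined rate is 1/13 per day.
Known contribution: 1/65 per day.
So Uma's rate is 1/13 − 1/65 = 4/65, meaning 65/4 days alone.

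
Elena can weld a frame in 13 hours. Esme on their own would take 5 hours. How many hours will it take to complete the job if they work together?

With two workers the combined time is the product over the sum: 13·5/(13+5) = 65/18 hours.

65/18 hours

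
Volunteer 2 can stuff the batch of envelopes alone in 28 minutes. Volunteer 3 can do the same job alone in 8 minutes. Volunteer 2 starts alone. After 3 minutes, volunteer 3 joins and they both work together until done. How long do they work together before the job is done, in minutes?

In the first 3 minutes volunteer 2 alone does 3/28 of the job, leaving 25/28.
Once everyone is working, combined rate: 1/28 + 1/8 = (2 + 7)/56 = 9/56 per minute.
Remaining 25/28 at 9/56 per minute takes 50/9 minutes.

50/9 minutes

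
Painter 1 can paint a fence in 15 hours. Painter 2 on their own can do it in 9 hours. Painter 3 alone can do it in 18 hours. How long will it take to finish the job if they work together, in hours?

30/7 hours

Combined rate: 1/15 + 1/9 + 1/18 = (6 + 10 + 5)/90 = 21/90 = 7/30 per hour.
Time = 1 ÷ (7/30) = 30/7 hours.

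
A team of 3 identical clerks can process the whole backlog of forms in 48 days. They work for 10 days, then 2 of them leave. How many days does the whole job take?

One clerk does 1/144 of the job per day.
After 10 days with 3 clerks, 5/24 is done (19/24 left).
With 1 clerk the rate is 1/144, so the rest takes 19/24 ÷ 1/144 = 114 days.
Total = 10 + 114 = 124 days.

124 days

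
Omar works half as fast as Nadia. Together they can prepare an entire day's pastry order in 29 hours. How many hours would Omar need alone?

87 hours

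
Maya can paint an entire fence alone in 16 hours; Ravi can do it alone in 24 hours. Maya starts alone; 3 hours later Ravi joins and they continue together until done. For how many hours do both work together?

In 3 hours Maya does 3/16 of the job, leaving 13/16.
Maya and Ravi together work at 5/48 per hour, so finishing takes 13/16 ÷ 5/48 = 39/5 hours.

39/5 hours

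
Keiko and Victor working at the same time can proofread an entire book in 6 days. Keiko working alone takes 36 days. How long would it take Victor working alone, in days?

36/5 days

Combined rate is 1/6 per day.
Known contribution: 1/36 per day.
So Victor's rate is 1/6 − 1/36 = 5/36, meaning 36/5 days alone.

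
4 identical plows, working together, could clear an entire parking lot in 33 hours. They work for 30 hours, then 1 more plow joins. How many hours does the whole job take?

162/5 hours

One plow does 1/132 of the job per hour.
After 30 hours with 4 plows, 10/11 is done (1/11 left).
With 5 plows the rate is 5/132, so the rest takes 1/11 ÷ 5/132 = 12/5 hours.
Total = 30 + 12/5 = 162/5 hours.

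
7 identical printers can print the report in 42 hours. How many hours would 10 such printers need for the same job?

147/5 hours

Total work is 7·42 = 294 printer-hours.
With 10 printers: 294/10 = 147/5 hours.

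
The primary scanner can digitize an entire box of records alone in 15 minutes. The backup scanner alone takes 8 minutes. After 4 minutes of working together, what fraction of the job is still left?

7/30

Combined rate: 1/15 + 1/8 = (8 + 15)/120 = 23/120 per minute.
In 4 minutes they complete 4·23/120 = 23/30 of the job.
So 7/30 remains.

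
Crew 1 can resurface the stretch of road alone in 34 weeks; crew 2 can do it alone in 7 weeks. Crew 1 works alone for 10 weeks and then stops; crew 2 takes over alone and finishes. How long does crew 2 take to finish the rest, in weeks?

In 10 weeks crew 1 does 10/34 = 5/17 of the job, leaving 12/17.
Crew 2 works at 1/7 per week, so finishing takes 12/17 ÷ 1/7 = 84/17 weeks.

84/17 weeks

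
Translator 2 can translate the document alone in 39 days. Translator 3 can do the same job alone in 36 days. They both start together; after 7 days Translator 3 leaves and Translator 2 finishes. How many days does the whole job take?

In the first 7 days the combined rate is 25/468, so 175/468 of the job is done, leaving 293/468.
After Translator 3 leaves the rate is 1/39 per day; the remaining 293/468 takes 293/12 days.
Total = 7 + 293/12 = 377/12 days.

377/12 days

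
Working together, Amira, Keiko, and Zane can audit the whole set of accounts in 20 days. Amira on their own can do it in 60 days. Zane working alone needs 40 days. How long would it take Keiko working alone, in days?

Combined rate is 1/20 per day.
Known contribution: 1/60 + 1/40 = (2 + 3)/120 = 5/120 = 1/24 per day.
So Keiko's rate is 1/20 − 1/24 = 1/120, meaning 120 days alone.

120 days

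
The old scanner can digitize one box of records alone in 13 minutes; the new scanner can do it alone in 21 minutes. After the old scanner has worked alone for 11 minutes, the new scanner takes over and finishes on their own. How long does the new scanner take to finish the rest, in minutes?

42/13 minutes

In 11 minutes the old scanner does 11/13 of the job, leaving 2/13.
The new scanner works at 1/21 per minute, so finishing takes 2/13 ÷ 1/21 = 42/13 minutes.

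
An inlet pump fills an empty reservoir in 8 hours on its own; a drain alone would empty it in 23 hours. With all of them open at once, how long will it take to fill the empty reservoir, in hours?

Net rate = 1/8 − 1/23 = (23 − 8)/184 = 15/184 per hour.
Filling time = 1 ÷ (15/184) = 184/15 hours.

184/15 hours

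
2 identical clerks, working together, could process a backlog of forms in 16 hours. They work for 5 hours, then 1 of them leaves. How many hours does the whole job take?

27 hours

One clerk does 1/32 of the job per hour.
After 5 hours with 2 clerks, 5/16 is done (11/16 left).
With 1 clerk the rate is 1/32, so the rest takes 11/16 ÷ 1/32 = 22 hours.
Total = 5 + 22 = 27 hours.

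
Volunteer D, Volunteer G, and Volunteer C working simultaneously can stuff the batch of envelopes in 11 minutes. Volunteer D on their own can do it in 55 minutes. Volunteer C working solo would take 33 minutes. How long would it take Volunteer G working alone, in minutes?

Combined rate is 1/11 per minute.
Known contribution: 1/55 + 1/33 = (3 + 5)/165 = 8/165 per minute.
So Volunteer G's rate is 1/11 − 8/165 = 7/165, meaning 165/7 minutes alone.

165/7 minutes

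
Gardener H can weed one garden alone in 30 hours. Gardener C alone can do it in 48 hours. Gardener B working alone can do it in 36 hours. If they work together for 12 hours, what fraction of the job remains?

1/60

Combined rate: 1/30 + 1/48 + 1/36 = (24 + 15 + 20)/720 = 59/720 per hour.
In 12 hours they complete 12·59/720 = 59/60 of the job.
So 1/60 remains.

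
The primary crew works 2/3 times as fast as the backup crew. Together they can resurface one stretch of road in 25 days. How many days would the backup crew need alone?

125/3 days

Let the backup crew's rate be r; then the primary crew's rate is (2/3)r, so together (2/3 + 1)r = (5/3)r = 1/25.
Thus r = 3/125 per day.
The backup crew alone: 125/3 days; the primary crew alone: 125/2 days.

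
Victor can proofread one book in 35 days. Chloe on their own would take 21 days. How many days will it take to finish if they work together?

105/8 days

With two workers the combined time is the product over the sum: 35·21/(35+21) = 735/56 = 105/8 days.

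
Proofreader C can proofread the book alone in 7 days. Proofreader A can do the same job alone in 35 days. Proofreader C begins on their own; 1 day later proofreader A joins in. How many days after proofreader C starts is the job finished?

In the first 1 day proofreader C alone does 1/7 of the job, leaving 6/7.
Once everyone is working, combined rate: 1/7 + 1/35 = (5 + 1)/35 = 6/35 per day.
Remaining 6/7 at 6/35 per day takes 5 days.
Total from the start = 1 + 5 = 6 days.

6 days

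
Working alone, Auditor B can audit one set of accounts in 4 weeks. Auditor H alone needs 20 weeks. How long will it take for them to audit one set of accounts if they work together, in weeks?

10/3 weeks

With two workers the combined time is the product over the sum: 4·20/(4+20) = 80/24 = 10/3 weeks.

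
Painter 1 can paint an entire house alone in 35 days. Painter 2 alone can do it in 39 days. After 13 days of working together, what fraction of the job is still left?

31/105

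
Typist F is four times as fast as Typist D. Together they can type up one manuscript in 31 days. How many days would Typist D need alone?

155 days

Let Typist D's rate be r; then Typist F's rate is 4r, so together (4 + 1)r = 5r = 1/31.
Thus r = 1/155 per day.
Typist D alone: 155 days; Typist F alone: 155/4 days.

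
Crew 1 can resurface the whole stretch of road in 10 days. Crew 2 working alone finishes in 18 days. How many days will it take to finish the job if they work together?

Combined rate: 1/10 + 1/18 = (9 + 5)/90 = 14/90 = 7/45 per day.
Time = 1 ÷ (7/45) = 45/7 days.

45/7 days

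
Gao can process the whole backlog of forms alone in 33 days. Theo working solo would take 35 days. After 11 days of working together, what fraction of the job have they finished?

Combined rate: 1/33 + 1/35 = (35 + 33)/1155 = 68/1155 per day.
In 11 days they complete 11·68/1155 = 68/105 of the job.

68/105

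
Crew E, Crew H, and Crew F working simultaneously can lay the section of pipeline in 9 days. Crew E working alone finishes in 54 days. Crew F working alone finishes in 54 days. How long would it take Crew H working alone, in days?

Combined rate is 1/9 per day.
Known contribution: 1/54 + 1/54 = (1 + 1)/54 = 2/54 = 1/27 per day.
So Crew H's rate is 1/9 − 1/27 = 2/27, meaning 27/2 days alone.

27/2 days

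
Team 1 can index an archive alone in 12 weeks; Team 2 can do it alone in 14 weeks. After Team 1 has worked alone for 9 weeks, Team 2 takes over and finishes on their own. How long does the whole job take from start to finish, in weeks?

25/2 weeks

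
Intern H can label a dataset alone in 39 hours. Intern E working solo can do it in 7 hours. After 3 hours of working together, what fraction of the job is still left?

45/91

Combined rate: 1/39 + 1/7 = (7 + 39)/273 = 46/273 per hour.
In 3 hours they complete 3·46/273 = 46/91 of the job.
So 45/91 remains.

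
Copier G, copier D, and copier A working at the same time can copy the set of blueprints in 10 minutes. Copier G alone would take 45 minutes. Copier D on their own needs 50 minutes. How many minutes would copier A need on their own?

225/13 minutes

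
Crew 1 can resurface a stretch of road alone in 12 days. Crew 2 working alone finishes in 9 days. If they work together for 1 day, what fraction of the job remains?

Combined rate: 1/12 + 1/9 = (3 + 4)/36 = 7/36 per day.
In 1 day they complete 1·7/36 = 7/36 of the job.
So 29/36 remains.

29/36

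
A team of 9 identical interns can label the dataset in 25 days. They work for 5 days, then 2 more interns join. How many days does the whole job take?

One intern does 1/225 of the job per day.
After 5 days with 9 interns, 1/5 is done (4/5 left).
With 11 interns the rate is 11/225, so the rest takes 4/5 ÷ 11/225 = 180/11 days.
Total = 5 + 180/11 = 235/11 days.

235/11 days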